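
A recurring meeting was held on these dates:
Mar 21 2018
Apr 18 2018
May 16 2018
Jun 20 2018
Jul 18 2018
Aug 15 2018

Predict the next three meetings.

Sep 19 2018, Oct 17 2018, Nov 21 2018

All dates are Wednesdays, 28, 28, 35, 28, 28 days apart.
Specifically, the 3rd Wednesday of each month.
September 2018 — 3rd Wednesday is Sep 19 2018.
3rd Wednesday of October 2018: Oct 17 2018.
November 2018 — 3rd Wednesday is Nov 21 2018.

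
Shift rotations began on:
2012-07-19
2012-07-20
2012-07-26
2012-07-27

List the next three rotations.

2012-08-02, 2012-08-03, 2012-08-09

The gap pattern 1, 6, 1 repeats every 2 events.
These are the Thursdays and Fridays of each week.
The following Thursday is 2012-08-02.
The following Friday is 2012-08-03.
Next Thursday: 2012-08-09.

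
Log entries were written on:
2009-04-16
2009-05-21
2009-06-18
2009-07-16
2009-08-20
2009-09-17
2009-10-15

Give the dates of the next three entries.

2009-11-19, 2009-12-17, 2010-01-21

These are Thursdays at 28- or 35-day spacing (35, 28, 28, 35, 28, 28).
The pattern: 3rd Thursday of the month.
November 2009 — 3rd Thursday is 2009-11-19.
December 2009 — 3rd Thursday is 2009-12-17.
January 2010 — 3rd Thursday is 2010-01-21.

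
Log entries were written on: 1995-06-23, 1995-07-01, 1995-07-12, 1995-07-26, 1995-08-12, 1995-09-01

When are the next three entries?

Gaps: 8, 11, 14, 17, 20 days — each gap is 3 larger than the previous one.
Next gap: 23 days. 1995-09-01 + 23 days = 1995-09-24.
Next gap: 26 days. 1995-09-24 + 26 days = 1995-10-20.
Next gap: 29 days. 1995-10-20 + 29 days = 1995-11-18.

1995-09-24, 1995-10-20, 1995-11-18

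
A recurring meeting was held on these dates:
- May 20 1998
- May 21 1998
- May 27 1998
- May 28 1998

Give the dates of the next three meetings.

Jun 3 1998, Jun 4 1998, Jun 10 1998

Gaps: 1, 6, 1 days — not constant, but cyclic with period 2.
The events fall on every Wednesday and Thursday.
The following Wednesday is Jun 3 1998.
Next Thursday: Jun 4 1998.
Next Wednesday: Jun 10 1998.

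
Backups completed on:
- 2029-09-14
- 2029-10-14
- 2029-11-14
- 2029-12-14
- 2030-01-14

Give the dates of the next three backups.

Gaps: 30, 31, 30, 31 days — not constant. Every event is on the 14th of the month.
Pattern: the 14th of each month.
February 2030: 2030-02-14.
March 2030: 2030-03-14.
Next: April 2030 → 2030-04-14.

2030-02-14, 2030-03-14, 2030-04-14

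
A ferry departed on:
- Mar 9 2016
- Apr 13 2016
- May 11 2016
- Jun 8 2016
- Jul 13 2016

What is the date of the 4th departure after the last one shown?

Nov 9 2016

These are Wednesdays at 28- or 35-day spacing (35, 28, 28, 35).
The pattern: 2nd Wednesday of the month.
August 2016 — 2nd Wednesday is Aug 10 2016.
September 2016 — 2nd Wednesday is Sep 14 2016.
2nd Wednesday of October 2016: Oct 12 2016.
November 2016 — 2nd Wednesday is Nov 9 2016.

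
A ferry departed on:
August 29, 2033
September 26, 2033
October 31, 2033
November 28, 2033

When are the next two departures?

These are Mondays with 28, 35, 28-day gaps.
Each is the final Monday of its month — August 29, 2033 is past the 28th, so '4th Monday' doesn't fit.
December 2033 ends with Monday December 26, 2033.
Last Monday of January 2034: January 30, 2034.

December 26, 2033; January 30, 2034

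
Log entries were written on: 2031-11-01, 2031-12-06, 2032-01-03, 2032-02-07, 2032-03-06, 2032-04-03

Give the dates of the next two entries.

2032-05-01, 2032-06-05

These are Saturdays at 28- or 35-day spacing (35, 28, 35, 28, 28).
The pattern: 1st Saturday of the month.
1st Saturday of May 2032: 2032-05-01.
1st Saturday of June 2032: 2032-06-05.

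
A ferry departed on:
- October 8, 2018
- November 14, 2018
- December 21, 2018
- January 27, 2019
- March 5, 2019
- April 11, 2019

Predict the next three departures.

May 18, 2019; June 24, 2019; July 31, 2019

Gaps between consecutive events: 37, 37, 37, 37, 37 days — a constant 37-day interval.
April 11, 2019 + 37 days = May 18, 2019.
May 18, 2019 + 37 days = June 24, 2019.
June 24, 2019 + 37 days = July 31, 2019.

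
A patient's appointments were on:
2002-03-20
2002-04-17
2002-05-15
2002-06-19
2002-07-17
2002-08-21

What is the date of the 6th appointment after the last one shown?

2003-02-19

These are Wednesdays at 28- or 35-day spacing (28, 28, 35, 28, 35).
The pattern: 3rd Wednesday of the month.
3rd Wednesday of September 2002: 2002-09-18.
October 2002 — 3rd Wednesday is 2002-10-16.
November 2002 — 3rd Wednesday is 2002-11-20.
3rd Wednesday of December 2002: 2002-12-18.
3rd Wednesday of January 2003: 2003-01-15.
February 2003 — 3rd Wednesday is 2003-02-19.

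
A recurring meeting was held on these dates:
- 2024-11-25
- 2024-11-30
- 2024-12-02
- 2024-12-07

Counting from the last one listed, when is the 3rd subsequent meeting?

Every event lands on a Monday or Saturday (gaps cycle 5, 2, 5).
So the schedule is: every Monday and Saturday.
The following Monday is 2024-12-09.
The following Saturday is 2024-12-14.
Next Monday: 2024-12-16.

2024-12-16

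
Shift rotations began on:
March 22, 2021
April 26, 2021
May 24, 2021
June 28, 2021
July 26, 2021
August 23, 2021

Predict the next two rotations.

September 27, 2021; October 25, 2021

Gaps: 35, 28, 35, 28, 28 days — a mix of 28 and 35. Every date is a Monday.
Each is the 4th Monday of its month.
September 2021 — 4th Monday is September 27, 2021.
October 2021 — 4th Monday is October 25, 2021.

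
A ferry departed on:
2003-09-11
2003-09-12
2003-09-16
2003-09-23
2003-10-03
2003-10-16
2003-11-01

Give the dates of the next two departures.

The spacing grows by 3 each time: 1, 4, 7, 10, 13, 16 days.
Next gap: 19 days. 2003-11-01 + 19 days = 2003-11-20.
Next gap: 22 days. 2003-11-20 + 22 days = 2003-12-12.

2003-11-20, 2003-12-12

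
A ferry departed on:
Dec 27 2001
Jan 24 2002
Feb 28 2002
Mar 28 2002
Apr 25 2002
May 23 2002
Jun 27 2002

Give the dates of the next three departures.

Jul 25 2002, Aug 22 2002, Sep 26 2002

Gaps: 28, 35, 28, 28, 28, 35 days — a mix of 28 and 35. Every date is a Thursday.
Each is the 4th Thursday of its month.
July 2002 — 4th Thursday is Jul 25 2002.
August 2002 — 4th Thursday is Aug 22 2002.
September 2002 — 4th Thursday is Sep 26 2002.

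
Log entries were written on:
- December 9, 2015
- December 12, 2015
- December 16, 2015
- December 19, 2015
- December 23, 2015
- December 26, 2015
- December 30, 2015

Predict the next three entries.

January 2, 2016; January 6, 2016; January 9, 2016

The gap pattern 3, 4, 3, 4, 3, 4 repeats every 2 events.
These are the Wednesdays and Saturdays of each week.
Next Saturday: January 2, 2016.
The following Wednesday is January 6, 2016.
The following Saturday is January 9, 2016.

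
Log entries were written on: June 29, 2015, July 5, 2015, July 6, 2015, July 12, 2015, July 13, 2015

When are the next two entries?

July 19, 2015; July 20, 2015

Every event lands on a Monday or Sunday (gaps cycle 6, 1, 6, 1).
So the schedule is: every Monday and Sunday.
Next Sunday: July 19, 2015.
The following Monday is July 20, 2015.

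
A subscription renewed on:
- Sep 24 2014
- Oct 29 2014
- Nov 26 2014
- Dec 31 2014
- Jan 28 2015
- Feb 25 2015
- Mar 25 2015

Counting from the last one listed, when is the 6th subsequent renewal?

These are Wednesdays with 35, 28, 35, 28, 28, 28-day gaps.
Each is the final Wednesday of its month — Oct 29 2014 is past the 28th, so '4th Wednesday' doesn't fit.
Last Wednesday of April 2015: Apr 29 2015.
Last Wednesday of May 2015: May 27 2015.
June 2015 ends with Wednesday Jun 24 2015.
July 2015 ends with Wednesday Jul 29 2015.
August 2015 ends with Wednesday Aug 26 2015.
Last Wednesday of September 2015: Sep 30 2015.

Sep 30 2015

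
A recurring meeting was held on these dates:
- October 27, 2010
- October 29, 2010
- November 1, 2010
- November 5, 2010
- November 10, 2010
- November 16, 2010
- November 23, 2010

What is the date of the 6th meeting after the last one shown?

The spacing grows by 1 each time: 2, 3, 4, 5, 6, 7 days.
Next gap: 8 days. November 23, 2010 + 8 days = December 1, 2010.
Next gap: 9 days. December 1, 2010 + 9 days = December 10, 2010.
Next gap: 10 days. December 10, 2010 + 10 days = December 20, 2010.
Next gap: 11 days. December 20, 2010 + 11 days = December 31, 2010.
Next gap: 12 days. December 31, 2010 + 12 days = January 12, 2011.
Next gap: 13 days. January 12, 2011 + 13 days = January 25, 2011.

January 25, 2011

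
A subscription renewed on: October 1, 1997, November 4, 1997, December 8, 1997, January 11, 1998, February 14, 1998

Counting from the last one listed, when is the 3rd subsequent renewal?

Every event comes 34 days after the last (34, 34, 34, 34).
February 14, 1998 + 34 days = March 20, 1998.
March 20, 1998 + 34 days = April 23, 1998.
April 23, 1998 + 34 days = May 27, 1998.

May 27, 1998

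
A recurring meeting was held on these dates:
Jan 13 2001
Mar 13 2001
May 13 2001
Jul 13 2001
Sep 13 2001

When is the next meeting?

Each date is the 13th; the gaps (59, 61, 61, 62) track the month lengths.
The rule is the 13th of every 2 months.
Next: November 2001 → Nov 13 2001.

Nov 13 2001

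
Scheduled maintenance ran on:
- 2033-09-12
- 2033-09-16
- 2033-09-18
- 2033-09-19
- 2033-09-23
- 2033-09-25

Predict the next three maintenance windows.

2033-09-26, 2033-09-30, 2033-10-02

The gap pattern 4, 2, 1, 4, 2 repeats every 3 events.
These are the Mondays, Fridays and Sundays of each week.
The following Monday is 2033-09-26.
The following Friday is 2033-09-30.
The following Sunday is 2033-10-02.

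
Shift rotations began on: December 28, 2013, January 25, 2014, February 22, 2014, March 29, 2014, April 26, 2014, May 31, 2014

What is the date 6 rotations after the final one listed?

Every date is a Saturday; gaps 28, 28, 35, 28, 35 days.
Each is the last Saturday of its month (at least one falls on the 29th or later, ruling out '4th Saturday').
June 2014 ends with Saturday June 28, 2014.
July 2014 ends with Saturday July 26, 2014.
August 2014 ends with Saturday August 30, 2014.
September 2014 ends with Saturday September 27, 2014.
Last Saturday of October 2014: October 25, 2014.
Last Saturday of November 2014: November 29, 2014.

November 29, 2014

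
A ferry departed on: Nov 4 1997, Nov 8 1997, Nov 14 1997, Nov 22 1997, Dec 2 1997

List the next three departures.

Dec 14 1997, Dec 28 1997, Jan 13 1998

Intervals are 4, 6, 8, 10 days — an arithmetic progression with common difference 2.
Next gap: 12 days. Dec 2 1997 + 12 days = Dec 14 1997.
Next gap: 14 days. Dec 14 1997 + 14 days = Dec 28 1997.
Next gap: 16 days. Dec 28 1997 + 16 days = Jan 13 1998.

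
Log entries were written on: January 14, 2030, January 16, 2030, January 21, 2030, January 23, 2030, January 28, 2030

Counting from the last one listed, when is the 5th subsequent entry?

Every event lands on a Monday or Wednesday (gaps cycle 2, 5, 2, 5).
So the schedule is: every Monday and Wednesday.
Next Wednesday: January 30, 2030.
Next Monday: February 4, 2030.
Next Wednesday: February 6, 2030.
The following Monday is February 11, 2030.
Next Wednesday: February 13, 2030.

February 13, 2030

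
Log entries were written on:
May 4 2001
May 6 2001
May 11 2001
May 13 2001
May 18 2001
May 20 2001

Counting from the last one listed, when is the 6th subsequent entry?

Gaps: 2, 5, 2, 5, 2 days — not constant, but cyclic with period 2.
The events fall on every Friday and Sunday.
Next Friday: May 25 2001.
The following Sunday is May 27 2001.
The following Friday is Jun 1 2001.
The following Sunday is Jun 3 2001.
The following Friday is Jun 8 2001.
The following Sunday is Jun 10 2001.

Jun 10 2001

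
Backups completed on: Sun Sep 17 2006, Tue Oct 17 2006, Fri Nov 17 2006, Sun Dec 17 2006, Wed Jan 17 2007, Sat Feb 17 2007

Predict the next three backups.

Gaps: 30, 31, 30, 31, 31 days — not constant. Every event is on the 17th of the month.
Pattern: the 17th of each month.
Next: March 2007 → Sat Mar 17 2007.
April 2007: Tue Apr 17 2007.
Next: May 2007 → Thu May 17 2007.

Sat Mar 17 2007, Tue Apr 17 2007, Thu May 17 2007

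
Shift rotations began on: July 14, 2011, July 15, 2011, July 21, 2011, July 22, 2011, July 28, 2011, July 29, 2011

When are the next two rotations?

August 4, 2011; August 5, 2011

Every event lands on a Thursday or Friday (gaps cycle 1, 6, 1, 6, 1).
So the schedule is: every Thursday and Friday.
The following Thursday is August 4, 2011.
Next Friday: August 5, 2011.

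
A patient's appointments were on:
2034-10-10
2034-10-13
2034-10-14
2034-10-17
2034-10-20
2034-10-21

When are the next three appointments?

Gaps: 3, 1, 3, 3, 1 days — not constant, but cyclic with period 3.
The events fall on every Tuesday, Friday and Saturday.
The following Tuesday is 2034-10-24.
Next Friday: 2034-10-27.
Next Saturday: 2034-10-28.

2034-10-24, 2034-10-27, 2034-10-28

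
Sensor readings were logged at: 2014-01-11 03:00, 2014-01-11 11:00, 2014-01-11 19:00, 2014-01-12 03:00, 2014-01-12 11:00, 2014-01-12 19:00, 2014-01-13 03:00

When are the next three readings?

2014-01-13 11:00, 2014-01-13 19:00, 2014-01-14 03:00

The interval is a steady 8 hours (8, 8, 8, 8, 8, 8).
2014-01-13 03:00 + 8 h = 2014-01-13 11:00.
2014-01-13 11:00 + 8 h = 2014-01-13 19:00.
2014-01-13 19:00 + 8 h = 2014-01-14 03:00.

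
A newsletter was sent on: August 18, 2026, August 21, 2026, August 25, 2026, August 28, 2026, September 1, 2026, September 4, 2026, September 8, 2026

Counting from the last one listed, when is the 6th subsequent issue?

Every event lands on a Tuesday or Friday (gaps cycle 3, 4, 3, 4, 3, 4).
So the schedule is: every Tuesday and Friday.
The following Friday is September 11, 2026.
The following Tuesday is September 15, 2026.
Next Friday: September 18, 2026.
The following Tuesday is September 22, 2026.
Next Friday: September 25, 2026.
The following Tuesday is September 29, 2026.

September 29, 2026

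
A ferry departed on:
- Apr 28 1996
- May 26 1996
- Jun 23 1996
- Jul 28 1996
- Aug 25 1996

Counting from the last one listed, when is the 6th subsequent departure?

Feb 23 1997

All dates are Sundays, 28, 28, 35, 28 days apart.
Specifically, the 4th Sunday of each month.
4th Sunday of September 1996: Sep 22 1996.
October 1996 — 4th Sunday is Oct 27 1996.
4th Sunday of November 1996: Nov 24 1996.
December 1996 — 4th Sunday is Dec 22 1996.
4th Sunday of January 1997: Jan 26 1997.
4th Sunday of February 1997: Feb 23 1997.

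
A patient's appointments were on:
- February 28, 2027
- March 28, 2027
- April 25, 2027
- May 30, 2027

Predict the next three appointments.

These are Sundays with 28, 28, 35-day gaps.
Each is the final Sunday of its month — May 30, 2027 is past the 28th, so '4th Sunday' doesn't fit.
Last Sunday of June 2027: June 27, 2027.
Last Sunday of July 2027: July 25, 2027.
August 2027 ends with Sunday August 29, 2027.

June 27, 2027; July 25, 2027; August 29, 2027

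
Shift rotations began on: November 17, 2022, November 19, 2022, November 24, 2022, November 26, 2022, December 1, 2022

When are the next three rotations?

December 3, 2022; December 8, 2022; December 10, 2022

Gaps: 2, 5, 2, 5 days — not constant, but cyclic with period 2.
The events fall on every Thursday and Saturday.
Next Saturday: December 3, 2022.
Next Thursday: December 8, 2022.
Next Saturday: December 10, 2022.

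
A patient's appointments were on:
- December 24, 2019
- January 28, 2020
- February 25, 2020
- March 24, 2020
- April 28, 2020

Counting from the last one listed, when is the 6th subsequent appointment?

October 27, 2020

These are Tuesdays at 28- or 35-day spacing (35, 28, 28, 35).
The pattern: 4th Tuesday of the month.
May 2020 — 4th Tuesday is May 26, 2020.
4th Tuesday of June 2020: June 23, 2020.
4th Tuesday of July 2020: July 28, 2020.
4th Tuesday of August 2020: August 25, 2020.
4th Tuesday of September 2020: September 22, 2020.
4th Tuesday of October 2020: October 27, 2020.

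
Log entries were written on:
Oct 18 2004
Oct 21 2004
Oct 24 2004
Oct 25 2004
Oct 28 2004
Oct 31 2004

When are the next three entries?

Nov 1 2004, Nov 4 2004, Nov 7 2004

The gap pattern 3, 3, 1, 3, 3 repeats every 3 events.
These are the Mondays, Thursdays and Sundays of each week.
The following Monday is Nov 1 2004.
Next Thursday: Nov 4 2004.
The following Sunday is Nov 7 2004.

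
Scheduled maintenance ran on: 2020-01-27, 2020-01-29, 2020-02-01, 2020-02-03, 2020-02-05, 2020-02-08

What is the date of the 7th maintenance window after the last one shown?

2020-02-24

The gap pattern 2, 3, 2, 2, 3 repeats every 3 events.
These are the Mondays, Wednesdays and Saturdays of each week.
The following Monday is 2020-02-10.
The following Wednesday is 2020-02-12.
The following Saturday is 2020-02-15.
The following Monday is 2020-02-17.
Next Wednesday: 2020-02-19.
The following Saturday is 2020-02-22.
Next Monday: 2020-02-24.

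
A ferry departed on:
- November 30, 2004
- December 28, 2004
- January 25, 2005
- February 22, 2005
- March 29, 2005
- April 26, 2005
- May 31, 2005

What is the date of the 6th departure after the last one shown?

November 29, 2005

All Tuesdays; the gaps (28, 28, 28, 35, 28, 35) vary with month length.
This is the last Tuesday of each month.
Last Tuesday of June 2005: June 28, 2005.
July 2005 ends with Tuesday July 26, 2005.
Last Tuesday of August 2005: August 30, 2005.
Last Tuesday of September 2005: September 27, 2005.
Last Tuesday of October 2005: October 25, 2005.
Last Tuesday of November 2005: November 29, 2005.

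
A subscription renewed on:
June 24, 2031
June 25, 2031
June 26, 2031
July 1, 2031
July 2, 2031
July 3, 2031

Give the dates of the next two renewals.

Every event lands on a Tuesday or Wednesday or Thursday (gaps cycle 1, 1, 5, 1, 1).
So the schedule is: every Tuesday, Wednesday and Thursday.
The following Tuesday is July 8, 2031.
Next Wednesday: July 9, 2031.

July 8, 2031; July 9, 2031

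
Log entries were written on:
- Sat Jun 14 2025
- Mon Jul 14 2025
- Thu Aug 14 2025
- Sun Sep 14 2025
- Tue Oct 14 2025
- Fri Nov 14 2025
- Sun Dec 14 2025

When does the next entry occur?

The day-of-month is always 14 (30, 31, 31, 30, 31, 30 days between events).
So this recurs on the 14th of each month.
Next: January 2026 → Wed Jan 14 2026.

Wed Jan 14 2026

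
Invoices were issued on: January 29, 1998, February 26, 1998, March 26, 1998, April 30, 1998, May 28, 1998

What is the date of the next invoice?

June 25, 1998

All Thursdays; the gaps (28, 28, 35, 28) vary with month length.
This is the last Thursday of each month.
June 1998 ends with Thursday June 25, 1998.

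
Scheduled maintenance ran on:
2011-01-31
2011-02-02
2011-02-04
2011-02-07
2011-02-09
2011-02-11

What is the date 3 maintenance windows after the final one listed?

2011-02-18

Every event lands on a Monday or Wednesday or Friday (gaps cycle 2, 2, 3, 2, 2).
So the schedule is: every Monday, Wednesday and Friday.
The following Monday is 2011-02-14.
The following Wednesday is 2011-02-16.
The following Friday is 2011-02-18.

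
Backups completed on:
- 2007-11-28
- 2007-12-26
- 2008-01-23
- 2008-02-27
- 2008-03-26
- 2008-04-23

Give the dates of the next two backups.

2008-05-28, 2008-06-25

Gaps: 28, 28, 35, 28, 28 days — a mix of 28 and 35. Every date is a Wednesday.
Each is the 4th Wednesday of its month.
4th Wednesday of May 2008: 2008-05-28.
4th Wednesday of June 2008: 2008-06-25.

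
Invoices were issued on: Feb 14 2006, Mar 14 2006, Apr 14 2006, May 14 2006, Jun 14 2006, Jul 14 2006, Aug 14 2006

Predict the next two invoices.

The day-of-month is always 14 (28, 31, 30, 31, 30, 31 days between events).
So this recurs on the 14th of each month.
September 2006: Sep 14 2006.
October 2006: Oct 14 2006.

Sep 14 2006, Oct 14 2006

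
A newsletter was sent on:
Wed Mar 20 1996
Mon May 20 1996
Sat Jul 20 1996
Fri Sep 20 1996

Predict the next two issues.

Wed Nov 20 1996, Mon Jan 20 1997

Gaps: 61, 61, 62 days — not constant. Every event is on the 20th of the month.
Pattern: the 20th of every 2 months.
November 1996: Wed Nov 20 1996.
Next: January 1997 → Mon Jan 20 1997.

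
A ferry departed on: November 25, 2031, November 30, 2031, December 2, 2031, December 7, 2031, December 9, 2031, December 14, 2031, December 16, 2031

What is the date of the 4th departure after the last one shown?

December 30, 2031

Gaps: 5, 2, 5, 2, 5, 2 days — not constant, but cyclic with period 2.
The events fall on every Tuesday and Sunday.
Next Sunday: December 21, 2031.
Next Tuesday: December 23, 2031.
Next Sunday: December 28, 2031.
Next Tuesday: December 30, 2031.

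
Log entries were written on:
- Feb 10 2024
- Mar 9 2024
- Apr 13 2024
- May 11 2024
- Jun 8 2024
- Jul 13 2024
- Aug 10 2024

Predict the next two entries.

All dates are Saturdays, 28, 35, 28, 28, 35, 28 days apart.
Specifically, the 2nd Saturday of each month.
2nd Saturday of September 2024: Sep 14 2024.
October 2024 — 2nd Saturday is Oct 12 2024.

Sep 14 2024, Oct 12 2024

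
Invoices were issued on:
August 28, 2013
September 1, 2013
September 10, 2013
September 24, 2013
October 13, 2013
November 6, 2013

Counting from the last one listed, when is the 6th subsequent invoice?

Intervals are 4, 9, 14, 19, 24 days — an arithmetic progression with common difference 5.
Next gap: 29 days. November 6, 2013 + 29 days = December 5, 2013.
Next gap: 34 days. December 5, 2013 + 34 days = January 8, 2014.
Next gap: 39 days. January 8, 2014 + 39 days = February 16, 2014.
Next gap: 44 days. February 16, 2014 + 44 days = April 1, 2014.
Next gap: 49 days. April 1, 2014 + 49 days = May 20, 2014.
Next gap: 54 days. May 20, 2014 + 54 days = July 13, 2014.

July 13, 2014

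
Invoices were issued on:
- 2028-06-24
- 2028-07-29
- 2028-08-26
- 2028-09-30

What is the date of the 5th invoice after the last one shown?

Every date is a Saturday; gaps 35, 28, 35 days.
Each is the last Saturday of its month (at least one falls on the 29th or later, ruling out '4th Saturday').
October 2028 ends with Saturday 2028-10-28.
Last Saturday of November 2028: 2028-11-25.
December 2028 ends with Saturday 2028-12-30.
Last Saturday of January 2029: 2029-01-27.
February 2029 ends with Saturday 2029-02-24.

2029-02-24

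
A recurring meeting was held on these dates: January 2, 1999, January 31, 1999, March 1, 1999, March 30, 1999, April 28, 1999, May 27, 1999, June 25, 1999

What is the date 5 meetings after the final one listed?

Gaps between consecutive events: 29, 29, 29, 29, 29, 29 days — a constant 29-day interval.
June 25, 1999 + 29 days = July 24, 1999.
July 24, 1999 + 29 days = August 22, 1999.
August 22, 1999 + 29 days = September 20, 1999.
September 20, 1999 + 29 days = October 19, 1999.
October 19, 1999 + 29 days = November 17, 1999.

November 17, 1999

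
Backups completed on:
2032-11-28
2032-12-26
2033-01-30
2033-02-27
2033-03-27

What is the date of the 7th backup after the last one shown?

2033-10-30

These are Sundays with 28, 35, 28, 28-day gaps.
Each is the final Sunday of its month — 2033-01-30 is past the 28th, so '4th Sunday' doesn't fit.
April 2033 ends with Sunday 2033-04-24.
Last Sunday of May 2033: 2033-05-29.
Last Sunday of June 2033: 2033-06-26.
July 2033 ends with Sunday 2033-07-31.
August 2033 ends with Sunday 2033-08-28.
Last Sunday of September 2033: 2033-09-25.
October 2033 ends with Sunday 2033-10-30.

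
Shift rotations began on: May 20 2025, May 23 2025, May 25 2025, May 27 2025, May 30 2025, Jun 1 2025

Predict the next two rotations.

Jun 3 2025, Jun 6 2025

Every event lands on a Tuesday or Friday or Sunday (gaps cycle 3, 2, 2, 3, 2).
So the schedule is: every Tuesday, Friday and Sunday.
Next Tuesday: Jun 3 2025.
The following Friday is Jun 6 2025.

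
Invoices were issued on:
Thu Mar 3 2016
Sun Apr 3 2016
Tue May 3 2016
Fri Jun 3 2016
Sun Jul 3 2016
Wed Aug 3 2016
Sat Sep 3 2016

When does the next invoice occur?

Mon Oct 3 2016

Gaps: 31, 30, 31, 30, 31, 31 days — not constant. Every event is on the 3rd of the month.
Pattern: the 3rd of each month.
Next: October 2016 → Mon Oct 3 2016.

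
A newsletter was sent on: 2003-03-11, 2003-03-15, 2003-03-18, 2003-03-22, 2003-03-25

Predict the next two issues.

The gap pattern 4, 3, 4, 3 repeats every 2 events.
These are the Tuesdays and Saturdays of each week.
Next Saturday: 2003-03-29.
The following Tuesday is 2003-04-01.

2003-03-29, 2003-04-01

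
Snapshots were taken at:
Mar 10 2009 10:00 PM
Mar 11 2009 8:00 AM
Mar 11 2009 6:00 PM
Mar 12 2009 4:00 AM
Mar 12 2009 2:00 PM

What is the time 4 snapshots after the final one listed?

The interval is a steady 10 hours (10, 10, 10, 10).
Mar 12 2009 2:00 PM + 10 h = Mar 13 2009 12:00 AM.
Mar 13 2009 12:00 AM + 10 h = Mar 13 2009 10:00 AM.
Mar 13 2009 10:00 AM + 10 h = Mar 13 2009 8:00 PM.
Mar 13 2009 8:00 PM + 10 h = Mar 14 2009 6:00 AM.

Mar 14 2009 6:00 AM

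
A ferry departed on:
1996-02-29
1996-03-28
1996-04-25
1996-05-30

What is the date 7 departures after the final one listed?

1996-12-26

All Thursdays; the gaps (28, 28, 35) vary with month length.
This is the last Thursday of each month.
June 1996 ends with Thursday 1996-06-27.
Last Thursday of July 1996: 1996-07-25.
Last Thursday of August 1996: 1996-08-29.
Last Thursday of September 1996: 1996-09-26.
Last Thursday of October 1996: 1996-10-31.
Last Thursday of November 1996: 1996-11-28.
December 1996 ends with Thursday 1996-12-26.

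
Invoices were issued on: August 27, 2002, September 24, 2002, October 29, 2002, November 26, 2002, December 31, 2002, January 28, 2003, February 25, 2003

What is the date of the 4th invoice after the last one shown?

All Tuesdays; the gaps (28, 35, 28, 35, 28, 28) vary with month length.
This is the last Tuesday of each month.
Last Tuesday of March 2003: March 25, 2003.
Last Tuesday of April 2003: April 29, 2003.
Last Tuesday of May 2003: May 27, 2003.
June 2003 ends with Tuesday June 24, 2003.

June 24, 2003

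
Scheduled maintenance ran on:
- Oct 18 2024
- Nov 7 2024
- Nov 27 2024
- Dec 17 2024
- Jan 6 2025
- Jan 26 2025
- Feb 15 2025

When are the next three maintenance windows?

Mar 7 2025, Mar 27 2025, Apr 16 2025

Gaps between consecutive events: 20, 20, 20, 20, 20, 20 days — a constant 20-day interval.
Feb 15 2025 + 20 days = Mar 7 2025.
Mar 7 2025 + 20 days = Mar 27 2025.
Mar 27 2025 + 20 days = Apr 16 2025.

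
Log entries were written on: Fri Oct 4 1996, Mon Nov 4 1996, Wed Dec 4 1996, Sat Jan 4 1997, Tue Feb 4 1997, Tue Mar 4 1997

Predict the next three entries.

Fri Apr 4 1997, Sun May 4 1997, Wed Jun 4 1997

Gaps: 31, 30, 31, 31, 28 days — not constant. Every event is on the 4th of the month.
Pattern: the 4th of each month.
Next: April 1997 → Fri Apr 4 1997.
May 1997: Sun May 4 1997.
June 1997: Wed Jun 4 1997.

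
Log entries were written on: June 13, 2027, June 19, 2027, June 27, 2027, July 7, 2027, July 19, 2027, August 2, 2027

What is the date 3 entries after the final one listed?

September 25, 2027

Gaps: 6, 8, 10, 12, 14 days — each gap is 2 larger than the previous one.
Next gap: 16 days. August 2, 2027 + 16 days = August 18, 2027.
Next gap: 18 days. August 18, 2027 + 18 days = September 5, 2027.
Next gap: 20 days. September 5, 2027 + 20 days = September 25, 2027.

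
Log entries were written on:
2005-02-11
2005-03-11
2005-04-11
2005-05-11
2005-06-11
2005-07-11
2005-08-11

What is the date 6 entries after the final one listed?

The day-of-month is always 11 (28, 31, 30, 31, 30, 31 days between events).
So this recurs on the 11th of each month.
Next: September 2005 → 2005-09-11.
Next: October 2005 → 2005-10-11.
Next: November 2005 → 2005-11-11.
Next: December 2005 → 2005-12-11.
Next: January 2006 → 2006-01-11.
February 2006: 2006-02-11.

2006-02-11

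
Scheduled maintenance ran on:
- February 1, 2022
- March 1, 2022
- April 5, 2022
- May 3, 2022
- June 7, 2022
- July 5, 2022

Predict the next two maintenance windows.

August 2, 2022; September 6, 2022

All dates are Tuesdays, 28, 35, 28, 35, 28 days apart.
Specifically, the 1st Tuesday of each month.
1st Tuesday of August 2022: August 2, 2022.
September 2022 — 1st Tuesday is September 6, 2022.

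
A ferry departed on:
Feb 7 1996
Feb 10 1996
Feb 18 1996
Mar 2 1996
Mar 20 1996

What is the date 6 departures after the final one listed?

The spacing grows by 5 each time: 3, 8, 13, 18 days.
Next gap: 23 days. Mar 20 1996 + 23 days = Apr 12 1996.
Next gap: 28 days. Apr 12 1996 + 28 days = May 10 1996.
Next gap: 33 days. May 10 1996 + 33 days = Jun 12 1996.
Next gap: 38 days. Jun 12 1996 + 38 days = Jul 20 1996.
Next gap: 43 days. Jul 20 1996 + 43 days = Sep 1 1996.
Next gap: 48 days. Sep 1 1996 + 48 days = Oct 19 1996.

Oct 19 1996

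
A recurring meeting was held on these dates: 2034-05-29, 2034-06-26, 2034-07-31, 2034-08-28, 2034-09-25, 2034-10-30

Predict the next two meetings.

These are Mondays with 28, 35, 28, 28, 35-day gaps.
Each is the final Monday of its month — 2034-05-29 is past the 28th, so '4th Monday' doesn't fit.
Last Monday of November 2034: 2034-11-27.
December 2034 ends with Monday 2034-12-25.

2034-11-27, 2034-12-25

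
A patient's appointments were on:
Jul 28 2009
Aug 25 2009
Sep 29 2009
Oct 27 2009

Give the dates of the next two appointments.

These are Tuesdays with 28, 35, 28-day gaps.
Each is the final Tuesday of its month — Sep 29 2009 is past the 28th, so '4th Tuesday' doesn't fit.
November 2009 ends with Tuesday Nov 24 2009.
December 2009 ends with Tuesday Dec 29 2009.

Nov 24 2009, Dec 29 2009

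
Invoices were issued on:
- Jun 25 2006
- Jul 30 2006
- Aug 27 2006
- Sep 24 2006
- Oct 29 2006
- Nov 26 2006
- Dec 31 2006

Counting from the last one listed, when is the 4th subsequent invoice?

All Sundays; the gaps (35, 28, 28, 35, 28, 35) vary with month length.
This is the last Sunday of each month.
January 2007 ends with Sunday Jan 28 2007.
February 2007 ends with Sunday Feb 25 2007.
March 2007 ends with Sunday Mar 25 2007.
April 2007 ends with Sunday Apr 29 2007.

Apr 29 2007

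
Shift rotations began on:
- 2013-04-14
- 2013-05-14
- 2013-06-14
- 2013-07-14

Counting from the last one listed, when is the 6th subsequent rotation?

2014-01-14

The day-of-month is always 14 (30, 31, 30 days between events).
So this recurs on the 14th of each month.
August 2013: 2013-08-14.
September 2013: 2013-09-14.
Next: October 2013 → 2013-10-14.
November 2013: 2013-11-14.
December 2013: 2013-12-14.
Next: January 2014 → 2014-01-14.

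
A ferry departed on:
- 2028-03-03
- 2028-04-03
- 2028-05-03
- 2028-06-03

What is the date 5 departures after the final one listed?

2028-11-03

Gaps: 31, 30, 31 days — not constant. Every event is on the 3rd of the month.
Pattern: the 3rd of each month.
Next: July 2028 → 2028-07-03.
August 2028: 2028-08-03.
September 2028: 2028-09-03.
October 2028: 2028-10-03.
Next: November 2028 → 2028-11-03.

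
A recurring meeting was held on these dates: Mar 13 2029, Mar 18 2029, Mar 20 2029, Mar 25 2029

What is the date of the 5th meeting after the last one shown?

Apr 10 2029

Every event lands on a Tuesday or Sunday (gaps cycle 5, 2, 5).
So the schedule is: every Tuesday and Sunday.
The following Tuesday is Mar 27 2029.
Next Sunday: Apr 1 2029.
The following Tuesday is Apr 3 2029.
The following Sunday is Apr 8 2029.
Next Tuesday: Apr 10 2029.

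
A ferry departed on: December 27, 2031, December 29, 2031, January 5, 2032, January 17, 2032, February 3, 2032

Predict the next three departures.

The spacing grows by 5 each time: 2, 7, 12, 17 days.
Next gap: 22 days. February 3, 2032 + 22 days = February 25, 2032.
Next gap: 27 days. February 25, 2032 + 27 days = March 23, 2032.
Next gap: 32 days. March 23, 2032 + 32 days = April 24, 2032.

February 25, 2032; March 23, 2032; April 24, 2032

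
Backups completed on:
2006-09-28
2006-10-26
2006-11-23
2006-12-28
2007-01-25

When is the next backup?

All dates are Thursdays, 28, 28, 35, 28 days apart.
Specifically, the 4th Thursday of each month.
February 2007 — 4th Thursday is 2007-02-22.

2007-02-22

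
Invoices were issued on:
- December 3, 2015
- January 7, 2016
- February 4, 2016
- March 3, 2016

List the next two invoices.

All dates are Thursdays, 35, 28, 28 days apart.
Specifically, the 1st Thursday of each month.
April 2016 — 1st Thursday is April 7, 2016.
1st Thursday of May 2016: May 5, 2016.

April 7, 2016; May 5, 2016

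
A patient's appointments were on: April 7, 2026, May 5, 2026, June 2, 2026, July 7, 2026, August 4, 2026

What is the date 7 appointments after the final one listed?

March 2, 2027

Gaps: 28, 28, 35, 28 days — a mix of 28 and 35. Every date is a Tuesday.
Each is the 1st Tuesday of its month.
September 2026 — 1st Tuesday is September 1, 2026.
1st Tuesday of October 2026: October 6, 2026.
November 2026 — 1st Tuesday is November 3, 2026.
December 2026 — 1st Tuesday is December 1, 2026.
1st Tuesday of January 2027: January 5, 2027.
1st Tuesday of February 2027: February 2, 2027.
March 2027 — 1st Tuesday is March 2, 2027.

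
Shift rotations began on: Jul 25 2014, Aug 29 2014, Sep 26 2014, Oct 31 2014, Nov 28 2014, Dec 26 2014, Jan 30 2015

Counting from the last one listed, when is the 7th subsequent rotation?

Aug 28 2015

All Fridays; the gaps (35, 28, 35, 28, 28, 35) vary with month length.
This is the last Friday of each month.
Last Friday of February 2015: Feb 27 2015.
Last Friday of March 2015: Mar 27 2015.
April 2015 ends with Friday Apr 24 2015.
Last Friday of May 2015: May 29 2015.
Last Friday of June 2015: Jun 26 2015.
Last Friday of July 2015: Jul 31 2015.
August 2015 ends with Friday Aug 28 2015.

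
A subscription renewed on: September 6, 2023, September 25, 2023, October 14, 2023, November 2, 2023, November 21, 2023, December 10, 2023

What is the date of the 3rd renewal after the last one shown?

February 5, 2024

Every event comes 19 days after the last (19, 19, 19, 19, 19).
December 10, 2023 + 19 days = December 29, 2023.
December 29, 2023 + 19 days = January 17, 2024.
January 17, 2024 + 19 days = February 5, 2024.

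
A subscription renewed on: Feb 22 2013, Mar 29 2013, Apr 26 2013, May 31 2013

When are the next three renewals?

All Fridays; the gaps (35, 28, 35) vary with month length.
This is the last Friday of each month.
June 2013 ends with Friday Jun 28 2013.
July 2013 ends with Friday Jul 26 2013.
Last Friday of August 2013: Aug 30 2013.

Jun 28 2013, Jul 26 2013, Aug 30 2013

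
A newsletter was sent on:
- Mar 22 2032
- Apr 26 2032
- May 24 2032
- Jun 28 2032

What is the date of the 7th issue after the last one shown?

Gaps: 35, 28, 35 days — a mix of 28 and 35. Every date is a Monday.
Each is the 4th Monday of its month.
July 2032 — 4th Monday is Jul 26 2032.
4th Monday of August 2032: Aug 23 2032.
4th Monday of September 2032: Sep 27 2032.
October 2032 — 4th Monday is Oct 25 2032.
4th Monday of November 2032: Nov 22 2032.
December 2032 — 4th Monday is Dec 27 2032.
4th Monday of January 2033: Jan 24 2033.

Jan 24 2033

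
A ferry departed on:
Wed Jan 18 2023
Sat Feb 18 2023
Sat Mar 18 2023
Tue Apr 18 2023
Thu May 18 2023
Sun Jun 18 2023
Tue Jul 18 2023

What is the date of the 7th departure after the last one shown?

Each date is the 18th; the gaps (31, 28, 31, 30, 31, 30) track the month lengths.
The rule is the 18th of each month.
August 2023: Fri Aug 18 2023.
September 2023: Mon Sep 18 2023.
October 2023: Wed Oct 18 2023.
Next: November 2023 → Sat Nov 18 2023.
Next: December 2023 → Mon Dec 18 2023.
January 2024: Thu Jan 18 2024.
Next: February 2024 → Sun Feb 18 2024.

Sun Feb 18 2024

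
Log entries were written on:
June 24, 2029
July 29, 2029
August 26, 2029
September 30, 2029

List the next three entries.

October 28, 2029; November 25, 2029; December 30, 2029

All Sundays; the gaps (35, 28, 35) vary with month length.
This is the last Sunday of each month.
Last Sunday of October 2029: October 28, 2029.
November 2029 ends with Sunday November 25, 2029.
December 2029 ends with Sunday December 30, 2029.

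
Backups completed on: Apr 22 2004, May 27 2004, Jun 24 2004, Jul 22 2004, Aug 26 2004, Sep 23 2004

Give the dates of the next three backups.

Oct 28 2004, Nov 25 2004, Dec 23 2004

These are Thursdays at 28- or 35-day spacing (35, 28, 28, 35, 28).
The pattern: 4th Thursday of the month.
4th Thursday of October 2004: Oct 28 2004.
November 2004 — 4th Thursday is Nov 25 2004.
4th Thursday of December 2004: Dec 23 2004.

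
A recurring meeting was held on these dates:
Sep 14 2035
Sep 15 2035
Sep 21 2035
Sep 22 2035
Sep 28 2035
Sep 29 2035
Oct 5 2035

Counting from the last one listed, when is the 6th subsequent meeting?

Every event lands on a Friday or Saturday (gaps cycle 1, 6, 1, 6, 1, 6).
So the schedule is: every Friday and Saturday.
The following Saturday is Oct 6 2035.
Next Friday: Oct 12 2035.
The following Saturday is Oct 13 2035.
The following Friday is Oct 19 2035.
Next Saturday: Oct 20 2035.
The following Friday is Oct 26 2035.

Oct 26 2035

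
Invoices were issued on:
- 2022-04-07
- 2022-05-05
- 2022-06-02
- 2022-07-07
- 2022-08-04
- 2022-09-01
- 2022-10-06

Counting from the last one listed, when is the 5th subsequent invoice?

2023-03-02

These are Thursdays at 28- or 35-day spacing (28, 28, 35, 28, 28, 35).
The pattern: 1st Thursday of the month.
1st Thursday of November 2022: 2022-11-03.
December 2022 — 1st Thursday is 2022-12-01.
January 2023 — 1st Thursday is 2023-01-05.
1st Thursday of February 2023: 2023-02-02.
1st Thursday of March 2023: 2023-03-02.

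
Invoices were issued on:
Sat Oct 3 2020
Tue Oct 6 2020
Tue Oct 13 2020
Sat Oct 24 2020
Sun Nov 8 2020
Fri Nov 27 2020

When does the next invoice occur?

Intervals are 3, 7, 11, 15, 19 days — an arithmetic progression with common difference 4.
Next gap: 23 days. Fri Nov 27 2020 + 23 days = Sun Dec 20 2020.

Sun Dec 20 2020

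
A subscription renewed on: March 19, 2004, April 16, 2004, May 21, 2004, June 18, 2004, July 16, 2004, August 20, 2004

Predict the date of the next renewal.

These are Fridays at 28- or 35-day spacing (28, 35, 28, 28, 35).
The pattern: 3rd Friday of the month.
September 2004 — 3rd Friday is September 17, 2004.

September 17, 2004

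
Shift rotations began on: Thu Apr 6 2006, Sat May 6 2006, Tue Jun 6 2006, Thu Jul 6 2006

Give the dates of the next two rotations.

Gaps: 30, 31, 30 days — not constant. Every event is on the 6th of the month.
Pattern: the 6th of each month.
Next: August 2006 → Sun Aug 6 2006.
September 2006: Wed Sep 6 2006.

Sun Aug 6 2006, Wed Sep 6 2006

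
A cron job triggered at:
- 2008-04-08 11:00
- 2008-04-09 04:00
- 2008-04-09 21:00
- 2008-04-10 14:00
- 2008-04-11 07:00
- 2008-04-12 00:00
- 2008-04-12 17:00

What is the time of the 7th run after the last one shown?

2008-04-17 16:00

The interval is a steady 17 hours (17, 17, 17, 17, 17, 17).
2008-04-12 17:00 + 17 h = 2008-04-13 10:00.
2008-04-13 10:00 + 17 h = 2008-04-14 03:00.
2008-04-14 03:00 + 17 h = 2008-04-14 20:00.
2008-04-14 20:00 + 17 h = 2008-04-15 13:00.
2008-04-15 13:00 + 17 h = 2008-04-16 06:00.
2008-04-16 06:00 + 17 h = 2008-04-16 23:00.
2008-04-16 23:00 + 17 h = 2008-04-17 16:00.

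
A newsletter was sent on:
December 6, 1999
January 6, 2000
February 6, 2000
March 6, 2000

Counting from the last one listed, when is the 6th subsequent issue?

September 6, 2000

Gaps: 31, 31, 29 days — not constant. Every event is on the 6th of the month.
Pattern: the 6th of each month.
Next: April 2000 → April 6, 2000.
May 2000: May 6, 2000.
Next: June 2000 → June 6, 2000.
Next: July 2000 → July 6, 2000.
Next: August 2000 → August 6, 2000.
Next: September 2000 → September 6, 2000.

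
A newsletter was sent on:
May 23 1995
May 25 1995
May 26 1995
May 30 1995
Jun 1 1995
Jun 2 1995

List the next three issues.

Jun 6 1995, Jun 8 1995, Jun 9 1995

Gaps: 2, 1, 4, 2, 1 days — not constant, but cyclic with period 3.
The events fall on every Tuesday, Thursday and Friday.
The following Tuesday is Jun 6 1995.
The following Thursday is Jun 8 1995.
The following Friday is Jun 9 1995.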